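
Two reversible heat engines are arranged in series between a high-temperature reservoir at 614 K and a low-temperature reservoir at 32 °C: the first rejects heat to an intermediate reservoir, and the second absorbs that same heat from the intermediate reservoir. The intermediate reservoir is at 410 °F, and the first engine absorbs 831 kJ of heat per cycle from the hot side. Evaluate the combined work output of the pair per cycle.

W_total ≈ 418.0 kJ

T_C = 32 °C → 32 + 273.15 = 305.15 K.
Two reversible stages in series are equivalent to a single Carnot engine between T_H and T_C, so η_total = 1 − T_C/T_H = 1 − 305.15/614.00 = 0.5030.
W_total = η_total · Q_H = 0.5030 × 831 = 418.0 kJ.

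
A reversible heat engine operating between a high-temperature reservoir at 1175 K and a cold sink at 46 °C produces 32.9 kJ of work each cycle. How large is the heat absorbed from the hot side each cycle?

Q_H ≈ 45.2 kJ

T_C = 46 °C → 46 + 273.15 = 319.15 K.
Carnot efficiency: η = 1 − T_C/T_H = 1 − 319.15/1175.00 = 0.7284.
Q_H = W/η = 32.9/0.7284 = 45.2 kJ.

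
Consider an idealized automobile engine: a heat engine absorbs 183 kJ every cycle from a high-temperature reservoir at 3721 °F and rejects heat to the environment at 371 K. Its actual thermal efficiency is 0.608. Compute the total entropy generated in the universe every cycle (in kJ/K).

ΔS_univ ≈ 0.115 kJ/K

T_H = 3721 °F → (3721 − 32) × 5/9 = 2049.44 °C = 2322.59 K.
W = η·Q_H = 0.608 × 183 = 111.3 kJ, so Q_C = Q_H − W = 71.74 kJ.
Entropy balance on the reservoirs: −Q_H/T_H = -0.07879 kJ/K, +Q_C/T_C = 0.1934 kJ/K.
ΔS_univ = −Q_H/T_H + Q_C/T_C = 0.115 kJ/K (> 0, since η = 0.608 < η_Carnot = 0.840).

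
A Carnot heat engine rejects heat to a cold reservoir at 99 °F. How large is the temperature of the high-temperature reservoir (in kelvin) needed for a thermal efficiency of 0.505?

T_C = 99 °F → (99 − 32) × 5/9 = 37.22 °C = 310.37 K.
From η = 1 − T_C/T_H, solving for T_H gives T_H = T_C/(1 − η) = 310.37/(1 − 0.505) = 627.0 K.

T_H ≈ 627.0 K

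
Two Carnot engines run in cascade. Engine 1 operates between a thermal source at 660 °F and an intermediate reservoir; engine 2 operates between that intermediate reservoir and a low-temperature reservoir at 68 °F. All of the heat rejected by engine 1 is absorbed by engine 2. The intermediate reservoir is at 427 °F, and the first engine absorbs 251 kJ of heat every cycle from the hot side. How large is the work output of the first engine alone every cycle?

T_H = 660 °F → (660 − 32) × 5/9 = 348.89 °C = 622.04 K.
T_C = 68 °F → (68 − 32) × 5/9 = 20.00 °C = 293.15 K.
T_m = 427 °F → (427 − 32) × 5/9 = 219.44 °C = 492.59 K.
First-stage efficiency η₁ = 1 − T_m/T_H = 1 − 492.59/622.04 = 0.2081.
W₁ = η₁·Q_H = 0.2081 × 251 = 52.2 kJ.

W₁ ≈ 52.2 kJ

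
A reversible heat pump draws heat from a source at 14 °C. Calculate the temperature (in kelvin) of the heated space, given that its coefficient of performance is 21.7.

T_H ≈ 301.0 K

T_C = 14 °C → 14 + 273.15 = 287.15 K.
COP_HP = T_H/(T_H − T_C) ⇒ T_H = T_C·COP_HP/(COP_HP − 1) = 287.15 × 21.7/(21.7 − 1) = 301.0 K.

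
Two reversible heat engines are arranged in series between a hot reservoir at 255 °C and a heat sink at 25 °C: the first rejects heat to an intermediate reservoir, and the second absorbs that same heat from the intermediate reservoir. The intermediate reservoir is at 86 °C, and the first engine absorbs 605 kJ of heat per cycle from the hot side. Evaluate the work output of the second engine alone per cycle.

T_H = 255 °C → 255 + 273.15 = 528.15 K.
T_C = 25 °C → 25 + 273.15 = 298.15 K.
T_m = 86 °C → 86 + 273.15 = 359.15 K.
Heat entering the second stage: Q_m = Q_H·(T_m/T_H) = 605 × 359.15/528.15 = 411 kJ.
Second-stage efficiency η₂ = 1 − T_C/T_m = 1 − 298.15/359.15 = 0.1698, so W₂ = η₂·Q_m = 69.9 kJ.

W₂ ≈ 69.9 kJ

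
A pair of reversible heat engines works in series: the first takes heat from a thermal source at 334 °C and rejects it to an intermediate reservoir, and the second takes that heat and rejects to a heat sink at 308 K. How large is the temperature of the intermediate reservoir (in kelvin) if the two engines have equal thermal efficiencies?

T_m ≈ 432 K

T_H = 334 °C → 334 + 273.15 = 607.15 K.
Equal efficiencies require 1 − T_m/T_H = 1 − T_C/T_m, i.e. T_m/T_H = T_C/T_m, so T_m = √(T_H·T_C) = √(607.15 × 308.00) = 432 K.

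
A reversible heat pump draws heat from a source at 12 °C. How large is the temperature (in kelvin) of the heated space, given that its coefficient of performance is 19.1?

T_C = 12 °C → 12 + 273.15 = 285.15 K.
COP_HP = T_H/(T_H − T_C) ⇒ T_H = T_C·COP_HP/(COP_HP − 1) = 285.15 × 19.1/(19.1 − 1) = 300.9 K.

T_H ≈ 300.9 K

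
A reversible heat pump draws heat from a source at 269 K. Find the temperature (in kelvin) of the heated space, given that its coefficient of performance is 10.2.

T_H ≈ 298 K

COP_HP = T_H/(T_H − T_C) ⇒ T_H = T_C·COP_HP/(COP_HP − 1) = 269.00 × 10.2/(10.2 − 1) = 298 K.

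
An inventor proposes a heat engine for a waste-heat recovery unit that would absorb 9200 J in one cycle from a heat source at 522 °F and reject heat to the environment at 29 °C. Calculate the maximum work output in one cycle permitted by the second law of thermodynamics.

T_H = 522 °F → (522 − 32) × 5/9 = 272.22 °C = 545.37 K.
T_C = 29 °C → 29 + 273.15 = 302.15 K.
By the Carnot theorem, η_max = 1 − T_C/T_H = 1 − 302.15/545.37 = 0.4460.
W_max = η_max · Q_H = 0.4460 × 9200 = 4100 J.

W_max ≈ 4100 J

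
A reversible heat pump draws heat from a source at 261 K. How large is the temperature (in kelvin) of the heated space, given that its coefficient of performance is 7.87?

T_H ≈ 299.0 K

COP_HP = T_H/(T_H − T_C) ⇒ T_H = T_C·COP_HP/(COP_HP − 1) = 261.00 × 7.87/(7.87 − 1) = 299.0 K.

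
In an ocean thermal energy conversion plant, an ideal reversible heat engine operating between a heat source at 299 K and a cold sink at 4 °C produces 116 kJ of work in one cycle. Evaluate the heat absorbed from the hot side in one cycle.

Q_H ≈ 1587 kJ

T_C = 4 °C → 4 + 273.15 = 277.15 K.
For a reversible engine, η = 1 − T_C/T_H = 1 − 277.15/299.00 = 0.0731.
Q_H = W/η = 116/0.0731 = 1587 kJ.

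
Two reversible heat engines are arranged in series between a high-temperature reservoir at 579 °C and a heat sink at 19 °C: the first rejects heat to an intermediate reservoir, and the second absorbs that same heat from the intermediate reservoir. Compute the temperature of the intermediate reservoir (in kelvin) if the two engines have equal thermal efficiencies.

T_H = 579 °C → 579 + 273.15 = 852.15 K.
T_C = 19 °C → 19 + 273.15 = 292.15 K.
Equal efficiencies require 1 − T_m/T_H = 1 − T_C/T_m, i.e. T_m/T_H = T_C/T_m, so T_m = √(T_H·T_C) = √(852.15 × 292.15) = 499 K.

T_m ≈ 499 K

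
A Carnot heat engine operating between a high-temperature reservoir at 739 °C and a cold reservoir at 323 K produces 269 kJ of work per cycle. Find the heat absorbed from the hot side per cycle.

T_H = 739 °C → 739 + 273.15 = 1012.15 K.
The Carnot efficiency is η = 1 − T_C/T_H = 1 − 323.00/1012.15 = 0.6809.
Q_H = W/η = 269/0.6809 = 395 kJ.

Q_H ≈ 395 kJ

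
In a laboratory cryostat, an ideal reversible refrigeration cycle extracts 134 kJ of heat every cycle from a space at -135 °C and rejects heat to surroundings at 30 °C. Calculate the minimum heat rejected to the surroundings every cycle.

Q_H ≈ 294 kJ

T_H = 30 °C → 30 + 273.15 = 303.15 K.
T_C = -135 °C → -135 + 273.15 = 138.15 K.
For a reversible cycle Q_H/Q_C = T_H/T_C, so Q_H = Q_C·T_H/T_C = 134 × 303.15/138.15 = 294 kJ.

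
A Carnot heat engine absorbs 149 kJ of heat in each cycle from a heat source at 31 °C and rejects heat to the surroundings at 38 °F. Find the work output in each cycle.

W ≈ 13.6 kJ

T_H = 31 °C → 31 + 273.15 = 304.15 K.
T_C = 38 °F → (38 − 32) × 5/9 = 3.33 °C = 276.48 K.
The Carnot efficiency is η = 1 − T_C/T_H = 1 − 276.48/304.15 = 0.0910.
W = η·Q_H = 0.0910 × 149 = 13.6 kJ.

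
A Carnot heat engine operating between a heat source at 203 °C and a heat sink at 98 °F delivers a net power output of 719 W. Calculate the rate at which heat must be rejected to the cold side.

T_H = 203 °C → 203 + 273.15 = 476.15 K.
T_C = 98 °F → (98 − 32) × 5/9 = 36.67 °C = 309.82 K.
Carnot efficiency: η = 1 − T_C/T_H = 1 − 309.82/476.15 = 0.3493.
Since Q_C/Q_H = T_C/T_H and Q_H = W/η, Q_C = W·T_C/(T_H − T_C) = 719 × 309.82/166.33 = 1340 W.

Q̇_C ≈ 1340 W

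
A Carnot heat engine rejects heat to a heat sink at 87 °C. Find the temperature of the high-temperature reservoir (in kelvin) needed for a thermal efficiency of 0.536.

T_C = 87 °C → 87 + 273.15 = 360.15 K.
From η = 1 − T_C/T_H, solving for T_H gives T_H = T_C/(1 − η) = 360.15/(1 − 0.536) = 776 K.

T_H ≈ 776 K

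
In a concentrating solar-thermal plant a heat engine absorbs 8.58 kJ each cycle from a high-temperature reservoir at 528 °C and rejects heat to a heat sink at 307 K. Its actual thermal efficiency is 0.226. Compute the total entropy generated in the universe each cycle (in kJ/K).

ΔS_univ ≈ 0.01092 kJ/K

T_H = 528 °C → 528 + 273.15 = 801.15 K.
W = η·Q_H = 0.226 × 8.58 = 1.939 kJ, so Q_C = Q_H − W = 6.641 kJ.
Entropy balance on the reservoirs: −Q_H/T_H = -0.01071 kJ/K, +Q_C/T_C = 0.02163 kJ/K.
ΔS_univ = −Q_H/T_H + Q_C/T_C = 0.01092 kJ/K (> 0, since η = 0.226 < η_Carnot = 0.617).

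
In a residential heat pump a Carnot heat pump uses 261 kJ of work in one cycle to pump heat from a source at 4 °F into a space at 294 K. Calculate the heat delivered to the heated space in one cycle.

Q_H ≈ 2108 kJ

T_C = 4 °F → (4 − 32) × 5/9 = -15.56 °C = 257.59 K.
COP_HP = T_H/(T_H − T_C) = 294.00/36.41 = 8.0757.
Q_H = COP_HP · W = 8.0757 × 261 = 2108 kJ.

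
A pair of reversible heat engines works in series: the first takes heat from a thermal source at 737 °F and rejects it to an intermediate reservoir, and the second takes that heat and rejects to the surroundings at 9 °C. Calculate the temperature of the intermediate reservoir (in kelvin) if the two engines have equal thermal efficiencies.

T_m ≈ 433.1 K

T_H = 737 °F → (737 − 32) × 5/9 = 391.67 °C = 664.82 K.
T_C = 9 °C → 9 + 273.15 = 282.15 K.
Equal efficiencies require 1 − T_m/T_H = 1 − T_C/T_m, i.e. T_m/T_H = T_C/T_m, so T_m = √(T_H·T_C) = √(664.82 × 282.15) = 433.1 K.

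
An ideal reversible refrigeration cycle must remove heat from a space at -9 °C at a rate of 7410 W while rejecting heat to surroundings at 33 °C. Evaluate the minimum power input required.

T_H = 33 °C → 33 + 273.15 = 306.15 K.
T_C = -9 °C → -9 + 273.15 = 264.15 K.
COP_R = T_C/(T_H − T_C) = 264.15/42.00 = 6.2893.
W = Q_C/COP_R = 7410/6.2893 = 1180 W.

Ẇ_in ≈ 1180 W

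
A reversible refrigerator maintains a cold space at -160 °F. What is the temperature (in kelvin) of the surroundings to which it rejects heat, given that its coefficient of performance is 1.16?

T_C = -160 °F → (-160 − 32) × 5/9 = -106.67 °C = 166.48 K.
COP_R = T_C/(T_H − T_C) ⇒ T_H = T_C·(1 + 1/COP_R) = 166.48 × (1 + 1/1.16) = 310.0 K.

T_H ≈ 310.0 K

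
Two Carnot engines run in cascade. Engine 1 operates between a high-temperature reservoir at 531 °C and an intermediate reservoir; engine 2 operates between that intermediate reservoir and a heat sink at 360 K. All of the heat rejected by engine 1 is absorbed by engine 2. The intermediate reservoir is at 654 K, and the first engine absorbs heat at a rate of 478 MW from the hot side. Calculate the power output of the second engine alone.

T_H = 531 °C → 531 + 273.15 = 804.15 K.
Heat entering the second stage: Q_m = Q_H·(T_m/T_H) = 478 × 654.00/804.15 = 389 MW.
Second-stage efficiency η₂ = 1 − T_C/T_m = 1 − 360.00/654.00 = 0.4495, so W₂ = η₂·Q_m = 175 MW.

Ẇ₂ ≈ 175 MW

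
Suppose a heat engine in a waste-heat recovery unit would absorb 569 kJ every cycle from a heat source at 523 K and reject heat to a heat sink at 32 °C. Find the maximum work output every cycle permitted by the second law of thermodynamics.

W_max ≈ 237 kJ

T_C = 32 °C → 32 + 273.15 = 305.15 K.
No engine can exceed the Carnot limit: η_max = 1 − T_C/T_H = 1 − 305.15/523.00 = 0.4165.
W_max = η_max · Q_H = 0.4165 × 569 = 237 kJ.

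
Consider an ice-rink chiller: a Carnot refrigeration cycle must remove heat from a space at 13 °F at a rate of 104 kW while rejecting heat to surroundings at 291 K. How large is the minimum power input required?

T_C = 13 °F → (13 − 32) × 5/9 = -10.56 °C = 262.59 K.
Carnot COP: COP_R = T_C/(T_H − T_C) = 262.59/28.41 = 9.2445.
W = Q_C/COP_R = 104/9.2445 = 11.2 kW.

Ẇ_in ≈ 11.2 kW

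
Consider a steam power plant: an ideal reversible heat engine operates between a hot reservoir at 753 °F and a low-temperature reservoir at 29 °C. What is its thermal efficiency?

η ≈ 0.552

T_H = 753 °F → (753 − 32) × 5/9 = 400.56 °C = 673.71 K.
T_C = 29 °C → 29 + 273.15 = 302.15 K.
Carnot efficiency: η = 1 − T_C/T_H = 1 − 302.15/673.71 = 0.552.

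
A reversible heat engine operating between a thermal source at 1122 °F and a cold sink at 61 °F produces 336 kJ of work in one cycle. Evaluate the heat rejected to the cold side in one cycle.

T_H = 1122 °F → (1122 − 32) × 5/9 = 605.56 °C = 878.71 K.
T_C = 61 °F → (61 − 32) × 5/9 = 16.11 °C = 289.26 K.
Since the cycle is reversible, η = 1 − T_C/T_H = 1 − 289.26/878.71 = 0.6708.
Since Q_C/Q_H = T_C/T_H and Q_H = W/η, Q_C = W·T_C/(T_H − T_C) = 336 × 289.26/589.44 = 164.9 kJ.

Q_C ≈ 164.9 kJ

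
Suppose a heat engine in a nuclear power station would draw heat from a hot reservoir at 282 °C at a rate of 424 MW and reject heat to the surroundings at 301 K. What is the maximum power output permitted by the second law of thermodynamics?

T_H = 282 °C → 282 + 273.15 = 555.15 K.
The upper bound on efficiency is η_max = 1 − T_C/T_H = 1 − 301.00/555.15 = 0.4578.
W_max = η_max · Q_H = 0.4578 × 424 = 194 MW.

Ẇ_max ≈ 194 MW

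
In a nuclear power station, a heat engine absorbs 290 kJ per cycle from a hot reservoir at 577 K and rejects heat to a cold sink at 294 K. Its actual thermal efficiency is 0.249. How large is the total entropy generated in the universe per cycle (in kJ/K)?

ΔS_univ ≈ 0.2382 kJ/K

W = η·Q_H = 0.249 × 290 = 72.21 kJ, so Q_C = Q_H − W = 217.8 kJ.
Entropy balance on the reservoirs: −Q_H/T_H = -0.5026 kJ/K, +Q_C/T_C = 0.7408 kJ/K.
ΔS_univ = −Q_H/T_H + Q_C/T_C = 0.2382 kJ/K (> 0, since η = 0.249 < η_Carnot = 0.490).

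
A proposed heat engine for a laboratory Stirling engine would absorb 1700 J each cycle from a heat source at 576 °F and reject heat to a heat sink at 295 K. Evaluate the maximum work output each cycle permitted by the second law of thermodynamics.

T_H = 576 °F → (576 − 32) × 5/9 = 302.22 °C = 575.37 K.
By the Carnot theorem, η_max = 1 − T_C/T_H = 1 − 295.00/575.37 = 0.4873.
W_max = η_max · Q_H = 0.4873 × 1700 = 828 J.

W_max ≈ 828 J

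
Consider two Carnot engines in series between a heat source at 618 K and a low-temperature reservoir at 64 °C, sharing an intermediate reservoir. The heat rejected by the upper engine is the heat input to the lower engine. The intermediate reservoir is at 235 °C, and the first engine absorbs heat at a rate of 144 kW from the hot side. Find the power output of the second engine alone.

Ẇ₂ ≈ 39.8 kW

T_C = 64 °C → 64 + 273.15 = 337.15 K.
T_m = 235 °C → 235 + 273.15 = 508.15 K.
Heat entering the second stage: Q_m = Q_H·(T_m/T_H) = 144 × 508.15/618.00 = 118 kW.
Second-stage efficiency η₂ = 1 − T_C/T_m = 1 − 337.15/508.15 = 0.3365, so W₂ = η₂·Q_m = 39.8 kW.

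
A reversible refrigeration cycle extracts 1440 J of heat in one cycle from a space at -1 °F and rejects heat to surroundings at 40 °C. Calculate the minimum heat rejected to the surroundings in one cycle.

Q_H ≈ 1770 J

T_H = 40 °C → 40 + 273.15 = 313.15 K.
T_C = -1 °F → (-1 − 32) × 5/9 = -18.33 °C = 254.82 K.
For a reversible cycle Q_H/Q_C = T_H/T_C, so Q_H = Q_C·T_H/T_C = 1440 × 313.15/254.82 = 1770 J.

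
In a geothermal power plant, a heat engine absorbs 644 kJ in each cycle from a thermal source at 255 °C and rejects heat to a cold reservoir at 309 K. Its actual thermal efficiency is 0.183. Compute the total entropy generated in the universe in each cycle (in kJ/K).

ΔS_univ ≈ 0.4834 kJ/K

T_H = 255 °C → 255 + 273.15 = 528.15 K.
W = η·Q_H = 0.183 × 644 = 117.9 kJ, so Q_C = Q_H − W = 526.1 kJ.
Reservoir entropy changes: ΔS_H = −Q_H/T_H = −644/528.15 = -1.219 kJ/K and ΔS_C = +Q_C/T_C = 526.1/309.00 = 1.703 kJ/K.
ΔS_univ = −Q_H/T_H + Q_C/T_C = 0.4834 kJ/K (> 0, since η = 0.183 < η_Carnot = 0.415).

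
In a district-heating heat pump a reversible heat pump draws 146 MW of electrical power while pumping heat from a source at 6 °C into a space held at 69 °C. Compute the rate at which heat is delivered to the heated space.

T_H = 69 °C → 69 + 273.15 = 342.15 K.
T_C = 6 °C → 6 + 273.15 = 279.15 K.
Reversible heating COP: COP_HP = T_H/(T_H − T_C) = 342.15/63.00 = 5.4310.
Q_H = COP_HP · W = 5.4310 × 146 = 793 MW.

Q̇_H ≈ 793 MW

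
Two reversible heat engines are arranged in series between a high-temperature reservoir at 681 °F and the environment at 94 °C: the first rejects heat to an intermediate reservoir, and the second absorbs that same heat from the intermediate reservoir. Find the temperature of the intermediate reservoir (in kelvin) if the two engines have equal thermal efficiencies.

T_m ≈ 482 K

T_H = 681 °F → (681 − 32) × 5/9 = 360.56 °C = 633.71 K.
T_C = 94 °C → 94 + 273.15 = 367.15 K.
Equal efficiencies require 1 − T_m/T_H = 1 − T_C/T_m, i.e. T_m/T_H = T_C/T_m, so T_m = √(T_H·T_C) = √(633.71 × 367.15) = 482 K.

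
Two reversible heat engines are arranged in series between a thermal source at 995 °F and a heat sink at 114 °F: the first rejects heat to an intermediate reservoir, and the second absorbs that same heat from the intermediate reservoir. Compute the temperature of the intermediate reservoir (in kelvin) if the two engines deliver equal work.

T_m ≈ 563 K

T_H = 995 °F → (995 − 32) × 5/9 = 535.00 °C = 808.15 K.
T_C = 114 °F → (114 − 32) × 5/9 = 45.56 °C = 318.71 K.
For reversible stages Q_m = Q_H·(T_m/T_H). Setting W₁ = Q_H(1 − T_m/T_H) equal to W₂ = Q_m(1 − T_C/T_m) = Q_H·(T_m − T_C)/T_H gives T_H − T_m = T_m − T_C, so T_m = (T_H + T_C)/2 = (808.15 + 318.71)/2 = 563 K.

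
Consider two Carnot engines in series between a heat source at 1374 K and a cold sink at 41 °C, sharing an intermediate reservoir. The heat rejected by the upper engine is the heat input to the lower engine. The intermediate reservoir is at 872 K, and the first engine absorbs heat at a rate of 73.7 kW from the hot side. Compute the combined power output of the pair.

Ẇ_total ≈ 56.8 kW

T_C = 41 °C → 41 + 273.15 = 314.15 K.
Two reversible stages in series are equivalent to a single Carnot engine between T_H and T_C, so η_total = 1 − T_C/T_H = 1 − 314.15/1374.00 = 0.7714.
W_total = η_total · Q_H = 0.7714 × 73.7 = 56.8 kW.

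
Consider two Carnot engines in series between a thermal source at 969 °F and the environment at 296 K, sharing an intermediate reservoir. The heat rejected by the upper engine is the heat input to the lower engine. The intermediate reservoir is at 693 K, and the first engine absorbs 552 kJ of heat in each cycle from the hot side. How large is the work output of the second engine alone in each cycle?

W₂ ≈ 276.1 kJ

T_H = 969 °F → (969 − 32) × 5/9 = 520.56 °C = 793.71 K.
Heat entering the second stage: Q_m = Q_H·(T_m/T_H) = 552 × 693.00/793.71 = 482.0 kJ.
Second-stage efficiency η₂ = 1 − T_C/T_m = 1 − 296.00/693.00 = 0.5729, so W₂ = η₂·Q_m = 276.1 kJ.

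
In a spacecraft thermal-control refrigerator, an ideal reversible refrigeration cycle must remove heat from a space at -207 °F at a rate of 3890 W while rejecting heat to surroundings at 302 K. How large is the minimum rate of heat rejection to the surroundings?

Q̇_H ≈ 8370 W

T_C = -207 °F → (-207 − 32) × 5/9 = -132.78 °C = 140.37 K.
For a reversible cycle Q_H/Q_C = T_H/T_C, so Q_H = Q_C·T_H/T_C = 3890 × 302.00/140.37 = 8370 W.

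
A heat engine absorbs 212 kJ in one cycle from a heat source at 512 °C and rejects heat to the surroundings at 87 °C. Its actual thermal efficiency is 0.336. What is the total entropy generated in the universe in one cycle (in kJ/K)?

ΔS_univ ≈ 0.121 kJ/K

T_H = 512 °C → 512 + 273.15 = 785.15 K.
T_C = 87 °C → 87 + 273.15 = 360.15 K.
W = η·Q_H = 0.336 × 212 = 71.23 kJ, so Q_C = Q_H − W = 140.8 kJ.
Reservoir entropy changes: ΔS_H = −Q_H/T_H = −212/785.15 = -0.2700 kJ/K and ΔS_C = +Q_C/T_C = 140.8/360.15 = 0.3909 kJ/K.
ΔS_univ = −Q_H/T_H + Q_C/T_C = 0.121 kJ/K (> 0, since η = 0.336 < η_Carnot = 0.541).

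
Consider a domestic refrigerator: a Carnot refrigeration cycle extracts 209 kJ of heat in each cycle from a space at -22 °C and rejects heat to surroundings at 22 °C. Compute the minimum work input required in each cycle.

T_H = 22 °C → 22 + 273.15 = 295.15 K.
T_C = -22 °C → -22 + 273.15 = 251.15 K.
COP_R = T_C/(T_H − T_C) = 251.15/44.00 = 5.7080.
W = Q_C/COP_R = 209/5.7080 = 36.6 kJ.

W_in ≈ 36.6 kJ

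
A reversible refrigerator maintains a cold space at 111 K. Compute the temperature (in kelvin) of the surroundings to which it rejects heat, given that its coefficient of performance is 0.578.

COP_R = T_C/(T_H − T_C) ⇒ T_H = T_C·(1 + 1/COP_R) = 111.00 × (1 + 1/0.578) = 303 K.

T_H ≈ 303 K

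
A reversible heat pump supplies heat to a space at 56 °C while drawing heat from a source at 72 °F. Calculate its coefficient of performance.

COP_HP ≈ 9.745

T_H = 56 °C → 56 + 273.15 = 329.15 K.
T_C = 72 °F → (72 − 32) × 5/9 = 22.22 °C = 295.37 K.
COP_HP = T_H/(T_H − T_C) = 329.15/(329.15 − 295.37) = 9.745.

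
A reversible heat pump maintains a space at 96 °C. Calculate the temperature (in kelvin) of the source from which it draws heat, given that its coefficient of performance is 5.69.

T_H = 96 °C → 96 + 273.15 = 369.15 K.
COP_HP = T_H/(T_H − T_C) ⇒ T_C = T_H·(COP_HP − 1)/COP_HP = 369.15 × (5.69 − 1)/5.69 = 304.3 K.

T_C ≈ 304.3 K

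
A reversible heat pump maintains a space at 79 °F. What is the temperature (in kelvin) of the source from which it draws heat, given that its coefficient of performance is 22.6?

T_C ≈ 286 K

T_H = 79 °F → (79 − 32) × 5/9 = 26.11 °C = 299.26 K.
COP_HP = T_H/(T_H − T_C) ⇒ T_C = T_H·(COP_HP − 1)/COP_HP = 299.26 × (22.6 − 1)/22.6 = 286 K.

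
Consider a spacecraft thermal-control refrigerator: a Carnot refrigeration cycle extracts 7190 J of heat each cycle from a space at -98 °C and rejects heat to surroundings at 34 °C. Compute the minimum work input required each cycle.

W_in ≈ 5420 J

T_H = 34 °C → 34 + 273.15 = 307.15 K.
T_C = -98 °C → -98 + 273.15 = 175.15 K.
Carnot COP: COP_R = T_C/(T_H − T_C) = 175.15/132.00 = 1.3269.
W = Q_C/COP_R = 7190/1.3269 = 5420 J.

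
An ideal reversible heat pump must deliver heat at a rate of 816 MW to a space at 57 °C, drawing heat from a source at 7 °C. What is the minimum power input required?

T_H = 57 °C → 57 + 273.15 = 330.15 K.
T_C = 7 °C → 7 + 273.15 = 280.15 K.
Reversible heating COP: COP_HP = T_H/(T_H − T_C) = 330.15/50.00 = 6.6030.
W = Q_H/COP_HP = 816/6.6030 = 124 MW.

Ẇ_in ≈ 124 MW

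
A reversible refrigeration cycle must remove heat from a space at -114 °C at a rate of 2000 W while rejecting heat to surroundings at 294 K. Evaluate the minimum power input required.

T_C = -114 °C → -114 + 273.15 = 159.15 K.
For a reversible refrigerator, COP_R = T_C/(T_H − T_C) = 159.15/134.85 = 1.1802.
W = Q_C/COP_R = 2000/1.1802 = 1690 W.

Ẇ_in ≈ 1690 W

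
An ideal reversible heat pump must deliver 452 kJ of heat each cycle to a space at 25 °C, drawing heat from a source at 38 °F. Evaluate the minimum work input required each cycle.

T_H = 25 °C → 25 + 273.15 = 298.15 K.
T_C = 38 °F → (38 − 32) × 5/9 = 3.33 °C = 276.48 K.
Reversible heating COP: COP_HP = T_H/(T_H − T_C) = 298.15/21.67 = 13.7608.
W = Q_H/COP_HP = 452/13.7608 = 32.8 kJ.

W_in ≈ 32.8 kJ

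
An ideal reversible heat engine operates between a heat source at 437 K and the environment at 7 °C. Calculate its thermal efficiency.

η ≈ 0.359

T_C = 7 °C → 7 + 273.15 = 280.15 K.
For a reversible engine, η = 1 − T_C/T_H = 1 − 280.15/437.00 = 0.359.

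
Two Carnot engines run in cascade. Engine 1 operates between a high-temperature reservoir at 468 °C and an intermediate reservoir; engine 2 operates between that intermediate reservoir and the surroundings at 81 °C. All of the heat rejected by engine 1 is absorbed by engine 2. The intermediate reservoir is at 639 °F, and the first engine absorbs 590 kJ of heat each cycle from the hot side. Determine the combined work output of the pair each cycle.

T_H = 468 °C → 468 + 273.15 = 741.15 K.
T_C = 81 °C → 81 + 273.15 = 354.15 K.
Two reversible stages in series are equivalent to a single Carnot engine between T_H and T_C, so η_total = 1 − T_C/T_H = 1 − 354.15/741.15 = 0.5222.
W_total = η_total · Q_H = 0.5222 × 590 = 308.1 kJ.

W_total ≈ 308.1 kJ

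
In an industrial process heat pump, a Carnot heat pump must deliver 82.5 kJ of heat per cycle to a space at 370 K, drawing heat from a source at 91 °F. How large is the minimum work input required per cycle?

T_C = 91 °F → (91 − 32) × 5/9 = 32.78 °C = 305.93 K.
For a reversible heat pump, COP_HP = T_H/(T_H − T_C) = 370.00/64.07 = 5.7747.
W = Q_H/COP_HP = 82.5/5.7747 = 14.29 kJ.

W_in ≈ 14.29 kJ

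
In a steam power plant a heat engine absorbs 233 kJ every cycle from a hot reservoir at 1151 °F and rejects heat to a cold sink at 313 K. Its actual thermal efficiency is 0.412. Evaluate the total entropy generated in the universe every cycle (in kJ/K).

ΔS_univ ≈ 0.177 kJ/K

T_H = 1151 °F → (1151 − 32) × 5/9 = 621.67 °C = 894.82 K.
W = η·Q_H = 0.412 × 233 = 96.00 kJ, so Q_C = Q_H − W = 137.0 kJ.
Reservoir entropy changes: ΔS_H = −Q_H/T_H = −233/894.82 = -0.2604 kJ/K and ΔS_C = +Q_C/T_C = 137.0/313.00 = 0.4377 kJ/K.
ΔS_univ = −Q_H/T_H + Q_C/T_C = 0.177 kJ/K (> 0, since η = 0.412 < η_Carnot = 0.650).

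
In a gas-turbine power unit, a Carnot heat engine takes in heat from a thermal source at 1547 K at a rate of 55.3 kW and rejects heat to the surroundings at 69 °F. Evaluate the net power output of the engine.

Ẇ ≈ 44.8 kW

T_C = 69 °F → (69 − 32) × 5/9 = 20.56 °C = 293.71 K.
Since the cycle is reversible, η = 1 − T_C/T_H = 1 − 293.71/1547.00 = 0.8101.
W = η·Q_H = 0.8101 × 55.3 = 44.8 kW.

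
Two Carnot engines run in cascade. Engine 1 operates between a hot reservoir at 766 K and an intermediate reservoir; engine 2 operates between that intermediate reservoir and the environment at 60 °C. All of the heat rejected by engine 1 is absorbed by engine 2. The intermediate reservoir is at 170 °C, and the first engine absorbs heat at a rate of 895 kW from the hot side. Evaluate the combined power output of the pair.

Ẇ_total ≈ 506 kW

T_C = 60 °C → 60 + 273.15 = 333.15 K.
Two reversible stages in series are equivalent to a single Carnot engine between T_H and T_C, so η_total = 1 − T_C/T_H = 1 − 333.15/766.00 = 0.5651.
W_total = η_total · Q_H = 0.5651 × 895 = 506 kW.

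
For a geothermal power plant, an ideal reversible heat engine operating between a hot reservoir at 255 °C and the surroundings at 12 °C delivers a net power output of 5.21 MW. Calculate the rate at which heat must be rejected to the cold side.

T_H = 255 °C → 255 + 273.15 = 528.15 K.
T_C = 12 °C → 12 + 273.15 = 285.15 K.
The Carnot efficiency is η = 1 − T_C/T_H = 1 − 285.15/528.15 = 0.4601.
Since Q_C/Q_H = T_C/T_H and Q_H = W/η, Q_C = W·T_C/(T_H − T_C) = 5.21 × 285.15/243.00 = 6.114 MW.

Q̇_C ≈ 6.114 MW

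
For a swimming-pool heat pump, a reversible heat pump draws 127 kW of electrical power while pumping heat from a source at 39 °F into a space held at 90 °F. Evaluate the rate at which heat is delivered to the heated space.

T_H = 90 °F → (90 − 32) × 5/9 = 32.22 °C = 305.37 K.
T_C = 39 °F → (39 − 32) × 5/9 = 3.89 °C = 277.04 K.
The Carnot heat-pump COP is COP_HP = T_H/(T_H − T_C) = 305.37/28.33 = 10.7778.
Q_H = COP_HP · W = 10.7778 × 127 = 1369 kW.

Q̇_H ≈ 1369 kW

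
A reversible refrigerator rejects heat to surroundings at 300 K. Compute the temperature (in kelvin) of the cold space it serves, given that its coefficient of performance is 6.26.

T_C ≈ 258.7 K

COP_R = T_C/(T_H − T_C) ⇒ T_C = T_H·COP_R/(1 + COP_R) = 300.00 × 6.26/(1 + 6.26) = 258.7 K.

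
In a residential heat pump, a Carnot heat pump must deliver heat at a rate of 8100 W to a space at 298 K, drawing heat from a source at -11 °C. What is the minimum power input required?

Ẇ_in ≈ 974 W

T_C = -11 °C → -11 + 273.15 = 262.15 K.
The Carnot heat-pump COP is COP_HP = T_H/(T_H − T_C) = 298.00/35.85 = 8.3124.
W = Q_H/COP_HP = 8100/8.3124 = 974 W.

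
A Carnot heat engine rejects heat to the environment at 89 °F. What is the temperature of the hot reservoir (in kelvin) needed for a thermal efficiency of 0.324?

T_H ≈ 450.9 K

T_C = 89 °F → (89 − 32) × 5/9 = 31.67 °C = 304.82 K.
From η = 1 − T_C/T_H, solving for T_H gives T_H = T_C/(1 − η) = 304.82/(1 − 0.324) = 450.9 K.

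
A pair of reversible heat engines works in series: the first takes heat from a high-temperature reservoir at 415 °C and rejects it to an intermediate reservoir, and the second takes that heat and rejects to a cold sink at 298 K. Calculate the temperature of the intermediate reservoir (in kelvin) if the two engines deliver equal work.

T_m ≈ 493.1 K

T_H = 415 °C → 415 + 273.15 = 688.15 K.
For reversible stages Q_m = Q_H·(T_m/T_H). Setting W₁ = Q_H(1 − T_m/T_H) equal to W₂ = Q_m(1 − T_C/T_m) = Q_H·(T_m − T_C)/T_H gives T_H − T_m = T_m − T_C, so T_m = (T_H + T_C)/2 = (688.15 + 298.00)/2 = 493.1 K.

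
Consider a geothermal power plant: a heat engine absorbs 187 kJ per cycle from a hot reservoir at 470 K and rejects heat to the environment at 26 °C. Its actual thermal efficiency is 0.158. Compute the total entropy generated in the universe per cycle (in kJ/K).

T_C = 26 °C → 26 + 273.15 = 299.15 K.
W = η·Q_H = 0.158 × 187 = 29.55 kJ, so Q_C = Q_H − W = 157.5 kJ.
Reservoir entropy changes: ΔS_H = −Q_H/T_H = −187/470.00 = -0.3979 kJ/K and ΔS_C = +Q_C/T_C = 157.5/299.15 = 0.5263 kJ/K.
ΔS_univ = −Q_H/T_H + Q_C/T_C = 0.128 kJ/K (> 0, since η = 0.158 < η_Carnot = 0.364).

ΔS_univ ≈ 0.128 kJ/K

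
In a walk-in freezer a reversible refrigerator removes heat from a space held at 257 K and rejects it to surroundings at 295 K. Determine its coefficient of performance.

The reversible coefficient of performance is COP_R = T_C/(T_H − T_C) = 257.00/(295.00 − 257.00) = 6.76.

COP_R ≈ 6.76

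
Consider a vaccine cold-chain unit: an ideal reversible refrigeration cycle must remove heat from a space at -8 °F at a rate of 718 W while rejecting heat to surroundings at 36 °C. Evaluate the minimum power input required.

Ẇ_in ≈ 166.6 W

T_H = 36 °C → 36 + 273.15 = 309.15 K.
T_C = -8 °F → (-8 − 32) × 5/9 = -22.22 °C = 250.93 K.
The reversible coefficient of performance is COP_R = T_C/(T_H − T_C) = 250.93/58.22 = 4.3098.
W = Q_C/COP_R = 718/4.3098 = 166.6 W.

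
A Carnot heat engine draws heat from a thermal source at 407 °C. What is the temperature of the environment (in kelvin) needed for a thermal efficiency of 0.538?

T_C ≈ 314.2 K

T_H = 407 °C → 407 + 273.15 = 680.15 K.
From η = 1 − T_C/T_H, T_C = T_H·(1 − η) = 680.15 × (1 − 0.538) = 314.2 K.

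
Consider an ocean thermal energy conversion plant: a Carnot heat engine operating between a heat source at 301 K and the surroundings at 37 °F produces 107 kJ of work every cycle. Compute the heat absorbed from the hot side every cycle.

T_C = 37 °F → (37 − 32) × 5/9 = 2.78 °C = 275.93 K.
For a reversible engine, η = 1 − T_C/T_H = 1 − 275.93/301.00 = 0.0833.
Q_H = W/η = 107/0.0833 = 1280 kJ.

Q_H ≈ 1280 kJ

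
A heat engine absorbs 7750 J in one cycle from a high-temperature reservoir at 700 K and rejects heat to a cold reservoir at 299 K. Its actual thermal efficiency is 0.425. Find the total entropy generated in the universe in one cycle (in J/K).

W = η·Q_H = 0.425 × 7750 = 3294 J, so Q_C = Q_H − W = 4456 J.
Entropy balance on the reservoirs: −Q_H/T_H = -11.07 J/K, +Q_C/T_C = 14.90 J/K.
ΔS_univ = −Q_H/T_H + Q_C/T_C = 3.83 J/K (> 0, since η = 0.425 < η_Carnot = 0.573).

ΔS_univ ≈ 3.83 J/K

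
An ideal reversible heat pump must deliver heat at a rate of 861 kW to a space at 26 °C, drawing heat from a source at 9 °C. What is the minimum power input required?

Ẇ_in ≈ 48.9 kW

T_H = 26 °C → 26 + 273.15 = 299.15 K.
T_C = 9 °C → 9 + 273.15 = 282.15 K.
For a reversible heat pump, COP_HP = T_H/(T_H − T_C) = 299.15/17.00 = 17.5971.
W = Q_H/COP_HP = 861/17.5971 = 48.9 kW.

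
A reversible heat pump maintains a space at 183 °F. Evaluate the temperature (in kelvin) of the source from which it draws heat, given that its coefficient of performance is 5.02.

T_H = 183 °F → (183 − 32) × 5/9 = 83.89 °C = 357.04 K.
COP_HP = T_H/(T_H − T_C) ⇒ T_C = T_H·(COP_HP − 1)/COP_HP = 357.04 × (5.02 − 1)/5.02 = 286 K.

T_C ≈ 286 K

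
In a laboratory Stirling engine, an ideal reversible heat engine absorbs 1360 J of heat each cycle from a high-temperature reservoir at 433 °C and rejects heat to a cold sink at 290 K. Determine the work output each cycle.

W ≈ 801.5 J

T_H = 433 °C → 433 + 273.15 = 706.15 K.
η_rev = 1 − T_C/T_H = 1 − 290.00/706.15 = 0.5893.
W = η·Q_H = 0.5893 × 1360 = 801.5 J.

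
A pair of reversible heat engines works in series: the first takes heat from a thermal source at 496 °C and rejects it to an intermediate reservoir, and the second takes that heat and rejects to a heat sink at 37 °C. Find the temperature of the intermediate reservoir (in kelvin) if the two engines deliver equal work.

T_H = 496 °C → 496 + 273.15 = 769.15 K.
T_C = 37 °C → 37 + 273.15 = 310.15 K.
For reversible stages Q_m = Q_H·(T_m/T_H). Setting W₁ = Q_H(1 − T_m/T_H) equal to W₂ = Q_m(1 − T_C/T_m) = Q_H·(T_m − T_C)/T_H gives T_H − T_m = T_m − T_C, so T_m = (T_H + T_C)/2 = (769.15 + 310.15)/2 = 540 K.

T_m ≈ 540 K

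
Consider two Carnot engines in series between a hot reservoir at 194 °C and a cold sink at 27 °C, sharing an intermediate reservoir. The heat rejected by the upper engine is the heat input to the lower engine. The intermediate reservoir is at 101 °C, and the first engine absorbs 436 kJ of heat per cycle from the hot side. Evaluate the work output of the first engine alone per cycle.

W₁ ≈ 86.80 kJ

T_H = 194 °C → 194 + 273.15 = 467.15 K.
T_C = 27 °C → 27 + 273.15 = 300.15 K.
T_m = 101 °C → 101 + 273.15 = 374.15 K.
First-stage efficiency η₁ = 1 − T_m/T_H = 1 − 374.15/467.15 = 0.1991.
W₁ = η₁·Q_H = 0.1991 × 436 = 86.80 kJ.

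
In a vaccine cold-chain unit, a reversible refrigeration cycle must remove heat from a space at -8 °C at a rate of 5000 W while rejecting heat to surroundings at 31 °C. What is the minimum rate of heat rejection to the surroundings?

T_H = 31 °C → 31 + 273.15 = 304.15 K.
T_C = -8 °C → -8 + 273.15 = 265.15 K.
For a reversible cycle Q_H/Q_C = T_H/T_C, so Q_H = Q_C·T_H/T_C = 5000 × 304.15/265.15 = 5740 W.

Q̇_H ≈ 5740 W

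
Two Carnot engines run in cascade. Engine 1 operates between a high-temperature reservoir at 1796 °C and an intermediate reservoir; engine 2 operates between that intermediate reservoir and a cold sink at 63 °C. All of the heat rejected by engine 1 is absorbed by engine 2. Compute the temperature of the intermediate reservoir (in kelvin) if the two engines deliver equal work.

T_H = 1796 °C → 1796 + 273.15 = 2069.15 K.
T_C = 63 °C → 63 + 273.15 = 336.15 K.
For reversible stages Q_m = Q_H·(T_m/T_H). Setting W₁ = Q_H(1 − T_m/T_H) equal to W₂ = Q_m(1 − T_C/T_m) = Q_H·(T_m − T_C)/T_H gives T_H − T_m = T_m − T_C, so T_m = (T_H + T_C)/2 = (2069.15 + 336.15)/2 = 1203 K.

T_m ≈ 1203 K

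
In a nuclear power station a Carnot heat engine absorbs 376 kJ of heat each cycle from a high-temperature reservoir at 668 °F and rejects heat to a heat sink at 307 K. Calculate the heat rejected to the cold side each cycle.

T_H = 668 °F → (668 − 32) × 5/9 = 353.33 °C = 626.48 K.
η_rev = 1 − T_C/T_H = 1 − 307.00/626.48 = 0.5100.
For a reversible cycle Q_C/Q_H = T_C/T_H, so Q_C = 376 × 307.00/626.48 = 184 kJ.

Q_C ≈ 184 kJ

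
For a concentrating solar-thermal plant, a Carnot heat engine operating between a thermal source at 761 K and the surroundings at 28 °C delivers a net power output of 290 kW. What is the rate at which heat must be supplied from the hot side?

T_C = 28 °C → 28 + 273.15 = 301.15 K.
The Carnot efficiency is η = 1 − T_C/T_H = 1 − 301.15/761.00 = 0.6043.
Q_H = W/η = 290/0.6043 = 479.9 kW.

Q̇_H ≈ 479.9 kW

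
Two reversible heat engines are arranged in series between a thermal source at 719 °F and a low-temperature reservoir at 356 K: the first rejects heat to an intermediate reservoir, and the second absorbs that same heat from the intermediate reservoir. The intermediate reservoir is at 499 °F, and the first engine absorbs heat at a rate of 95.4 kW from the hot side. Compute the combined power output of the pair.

T_H = 719 °F → (719 − 32) × 5/9 = 381.67 °C = 654.82 K.
Two reversible stages in series are equivalent to a single Carnot engine between T_H and T_C, so η_total = 1 − T_C/T_H = 1 − 356.00/654.82 = 0.4563.
W_total = η_total · Q_H = 0.4563 × 95.4 = 43.5 kW.

Ẇ_total ≈ 43.5 kW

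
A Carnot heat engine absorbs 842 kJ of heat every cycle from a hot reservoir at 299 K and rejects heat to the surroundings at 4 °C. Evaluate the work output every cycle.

T_C = 4 °C → 4 + 273.15 = 277.15 K.
Carnot efficiency: η = 1 − T_C/T_H = 1 − 277.15/299.00 = 0.0731.
W = η·Q_H = 0.0731 × 842 = 61.5 kJ.

W ≈ 61.5 kJ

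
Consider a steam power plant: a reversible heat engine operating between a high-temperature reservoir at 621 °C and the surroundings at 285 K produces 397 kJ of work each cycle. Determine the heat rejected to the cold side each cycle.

T_H = 621 °C → 621 + 273.15 = 894.15 K.
Since the cycle is reversible, η = 1 − T_C/T_H = 1 − 285.00/894.15 = 0.6813.
Since Q_C/Q_H = T_C/T_H and Q_H = W/η, Q_C = W·T_C/(T_H − T_C) = 397 × 285.00/609.15 = 185.7 kJ.

Q_C ≈ 185.7 kJ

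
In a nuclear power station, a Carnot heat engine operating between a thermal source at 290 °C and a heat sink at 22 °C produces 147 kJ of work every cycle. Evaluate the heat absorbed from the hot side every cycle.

Q_H ≈ 309 kJ

T_H = 290 °C → 290 + 273.15 = 563.15 K.
T_C = 22 °C → 22 + 273.15 = 295.15 K.
Since the cycle is reversible, η = 1 − T_C/T_H = 1 − 295.15/563.15 = 0.4759.
Q_H = W/η = 147/0.4759 = 309 kJ.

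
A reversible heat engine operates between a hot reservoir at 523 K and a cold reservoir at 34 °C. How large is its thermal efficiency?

T_C = 34 °C → 34 + 273.15 = 307.15 K.
For a reversible engine, η = 1 − T_C/T_H = 1 − 307.15/523.00 = 0.413.

η ≈ 0.413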